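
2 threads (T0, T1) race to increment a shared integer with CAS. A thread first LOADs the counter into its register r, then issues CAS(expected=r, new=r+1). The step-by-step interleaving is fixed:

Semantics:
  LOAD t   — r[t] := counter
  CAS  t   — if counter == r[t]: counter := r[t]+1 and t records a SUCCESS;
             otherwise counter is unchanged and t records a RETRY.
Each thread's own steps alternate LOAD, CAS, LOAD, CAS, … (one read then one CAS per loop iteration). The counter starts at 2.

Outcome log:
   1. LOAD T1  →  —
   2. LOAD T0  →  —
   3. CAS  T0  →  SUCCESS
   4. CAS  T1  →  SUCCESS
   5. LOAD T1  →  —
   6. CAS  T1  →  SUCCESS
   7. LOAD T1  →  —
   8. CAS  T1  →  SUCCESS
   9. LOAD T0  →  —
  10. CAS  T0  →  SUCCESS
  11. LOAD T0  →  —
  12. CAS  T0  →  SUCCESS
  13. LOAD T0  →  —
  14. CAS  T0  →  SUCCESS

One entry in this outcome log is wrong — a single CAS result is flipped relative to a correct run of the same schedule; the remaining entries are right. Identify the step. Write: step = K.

Correct run:
#1 T1 reads 2
#2 T0 reads 2
#3 T0 CAS(2→3) writes; counter now 3
#4 T1 CAS(2→3) fails; counter now 3
#5 T1 reads 3
#6 T1 CAS(3→4) writes; counter now 4
#7 T1 reads 4
#8 T1 CAS(4→5) writes; counter now 5
#9 T0 reads 5
#10 T0 CAS(5→6) writes; counter now 6
#11 T0 reads 6
#12 T0 CAS(6→7) writes; counter now 7
#13 T0 reads 7
#14 T0 CAS(7→8) writes; counter now 8
Log disagrees first at step 4.

step = 4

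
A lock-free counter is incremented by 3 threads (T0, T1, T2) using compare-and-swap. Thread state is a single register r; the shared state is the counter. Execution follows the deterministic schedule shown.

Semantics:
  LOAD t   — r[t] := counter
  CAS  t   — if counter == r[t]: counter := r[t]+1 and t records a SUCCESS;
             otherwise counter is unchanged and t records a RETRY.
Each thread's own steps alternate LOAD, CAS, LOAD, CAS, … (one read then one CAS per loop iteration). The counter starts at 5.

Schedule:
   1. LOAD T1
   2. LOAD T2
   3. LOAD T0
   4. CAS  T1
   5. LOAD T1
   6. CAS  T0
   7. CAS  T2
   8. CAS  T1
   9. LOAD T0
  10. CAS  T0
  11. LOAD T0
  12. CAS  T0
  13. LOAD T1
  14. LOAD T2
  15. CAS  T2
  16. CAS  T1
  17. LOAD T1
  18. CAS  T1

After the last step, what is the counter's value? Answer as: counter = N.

[1] T1.load  rd  (counter 5, T1.r 5)
[2] T2.load  rd  (counter 5, T2.r 5)
[3] T0.load  rd  (counter 5, T0.r 5)
[4] T1.cas  hit  (counter 6, T1.r 5)
[5] T1.load  rd  (counter 6, T1.r 6)
[6] T0.cas  miss  (counter 6, T0.r 5)
[7] T2.cas  miss  (counter 6, T2.r 5)
[8] T1.cas  hit  (counter 7, T1.r 6)
[9] T0.load  rd  (counter 7, T0.r 7)
[10] T0.cas  hit  (counter 8, T0.r 7)
[11] T0.load  rd  (counter 8, T0.r 8)
[12] T0.cas  hit  (counter 9, T0.r 8)
[13] T1.load  rd  (counter 9, T1.r 9)
[14] T2.load  rd  (counter 9, T2.r 9)
[15] T2.cas  hit  (counter 10, T2.r 9)
[16] T1.cas  miss  (counter 10, T1.r 9)
[17] T1.load  rd  (counter 10, T1.r 10)
[18] T1.cas  hit  (counter 11, T1.r 10)

counter = 11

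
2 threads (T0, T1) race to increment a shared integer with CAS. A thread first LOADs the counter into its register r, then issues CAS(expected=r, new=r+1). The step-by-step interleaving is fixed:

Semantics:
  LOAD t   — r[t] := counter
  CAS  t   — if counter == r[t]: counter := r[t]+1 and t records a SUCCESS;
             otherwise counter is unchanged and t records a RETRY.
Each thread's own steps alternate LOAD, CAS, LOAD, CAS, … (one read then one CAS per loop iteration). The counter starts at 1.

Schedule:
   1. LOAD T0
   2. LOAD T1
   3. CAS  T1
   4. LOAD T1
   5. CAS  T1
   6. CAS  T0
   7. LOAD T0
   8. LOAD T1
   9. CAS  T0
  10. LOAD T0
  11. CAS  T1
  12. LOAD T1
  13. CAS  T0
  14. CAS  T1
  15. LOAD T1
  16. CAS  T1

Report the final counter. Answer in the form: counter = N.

1. LOAD T0 → mem=1 r[T0]=1 [LOAD]
2. LOAD T1 → mem=1 r[T1]=1 [LOAD]
3. CAS T1 → mem=2 r[T1]=1 [OK]
4. LOAD T1 → mem=2 r[T1]=2 [LOAD]
5. CAS T1 → mem=3 r[T1]=2 [OK]
6. CAS T0 → mem=3 r[T0]=1 [RETRY]
7. LOAD T0 → mem=3 r[T0]=3 [LOAD]
8. LOAD T1 → mem=3 r[T1]=3 [LOAD]
9. CAS T0 → mem=4 r[T0]=3 [OK]
10. LOAD T0 → mem=4 r[T0]=4 [LOAD]
11. CAS T1 → mem=4 r[T1]=3 [RETRY]
12. LOAD T1 → mem=4 r[T1]=4 [LOAD]
13. CAS T0 → mem=5 r[T0]=4 [OK]
14. CAS T1 → mem=5 r[T1]=4 [RETRY]
15. LOAD T1 → mem=5 r[T1]=5 [LOAD]
16. CAS T1 → mem=6 r[T1]=5 [OK]

counter = 6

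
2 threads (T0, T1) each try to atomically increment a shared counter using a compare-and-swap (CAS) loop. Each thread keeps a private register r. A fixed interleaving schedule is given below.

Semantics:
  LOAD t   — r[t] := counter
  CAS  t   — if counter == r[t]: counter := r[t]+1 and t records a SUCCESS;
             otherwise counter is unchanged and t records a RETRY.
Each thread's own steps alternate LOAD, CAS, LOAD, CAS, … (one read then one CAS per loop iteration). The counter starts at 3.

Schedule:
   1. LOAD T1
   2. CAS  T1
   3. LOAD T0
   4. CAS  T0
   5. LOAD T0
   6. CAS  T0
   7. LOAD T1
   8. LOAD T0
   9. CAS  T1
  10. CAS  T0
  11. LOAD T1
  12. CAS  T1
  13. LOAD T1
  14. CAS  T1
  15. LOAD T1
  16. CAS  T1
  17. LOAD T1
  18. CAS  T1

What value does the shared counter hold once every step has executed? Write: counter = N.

counter = 11

#1 T1 reads 3
#2 T1 CAS(3→4) writes; counter now 4
#3 T0 reads 4
#4 T0 CAS(4→5) writes; counter now 5
#5 T0 reads 5
#6 T0 CAS(5→6) writes; counter now 6
#7 T1 reads 6
#8 T0 reads 6
#9 T1 CAS(6→7) writes; counter now 7
#10 T0 CAS(6→7) fails; counter now 7
#11 T1 reads 7
#12 T1 CAS(7→8) writes; counter now 8
#13 T1 reads 8
#14 T1 CAS(8→9) writes; counter now 9
#15 T1 reads 9
#16 T1 CAS(9→10) writes; counter now 10
#17 T1 reads 10
#18 T1 CAS(10→11) writes; counter now 11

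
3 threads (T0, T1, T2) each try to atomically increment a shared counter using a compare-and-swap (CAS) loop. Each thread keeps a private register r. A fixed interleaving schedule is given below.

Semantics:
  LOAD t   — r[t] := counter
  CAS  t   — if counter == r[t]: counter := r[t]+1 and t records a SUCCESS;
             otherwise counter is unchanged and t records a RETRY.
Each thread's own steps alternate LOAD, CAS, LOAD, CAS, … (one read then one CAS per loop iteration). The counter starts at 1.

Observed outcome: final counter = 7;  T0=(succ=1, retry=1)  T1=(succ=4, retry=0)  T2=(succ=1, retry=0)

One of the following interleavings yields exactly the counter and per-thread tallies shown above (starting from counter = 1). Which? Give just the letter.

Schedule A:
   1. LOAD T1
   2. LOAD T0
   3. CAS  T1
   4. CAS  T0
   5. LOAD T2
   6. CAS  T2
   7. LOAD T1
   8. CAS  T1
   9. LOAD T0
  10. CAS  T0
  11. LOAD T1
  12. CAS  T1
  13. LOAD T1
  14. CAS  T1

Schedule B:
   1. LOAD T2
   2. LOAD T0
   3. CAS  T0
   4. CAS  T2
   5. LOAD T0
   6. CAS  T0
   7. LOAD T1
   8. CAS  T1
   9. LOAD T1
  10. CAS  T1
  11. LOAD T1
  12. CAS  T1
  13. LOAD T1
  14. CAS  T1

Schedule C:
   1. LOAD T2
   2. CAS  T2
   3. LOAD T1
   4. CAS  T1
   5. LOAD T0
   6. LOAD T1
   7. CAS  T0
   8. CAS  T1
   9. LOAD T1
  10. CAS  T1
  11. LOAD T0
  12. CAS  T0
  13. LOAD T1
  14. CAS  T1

A

Tracing schedule A:
T1 LOAD — after: cnt=1, r=1 — load
T0 LOAD — after: cnt=1, r=1 — load
T1 CAS — after: cnt=2, r=1 — ok
T0 CAS — after: cnt=2, r=1 — retry
T2 LOAD — after: cnt=2, r=2 — load
T2 CAS — after: cnt=3, r=2 — ok
T1 LOAD — after: cnt=3, r=3 — load
T1 CAS — after: cnt=4, r=3 — ok
T0 LOAD — after: cnt=4, r=4 — load
T0 CAS — after: cnt=5, r=4 — ok
T1 LOAD — after: cnt=5, r=5 — load
T1 CAS — after: cnt=6, r=5 — ok
T1 LOAD — after: cnt=6, r=6 — load
T1 CAS — after: cnt=7, r=6 — ok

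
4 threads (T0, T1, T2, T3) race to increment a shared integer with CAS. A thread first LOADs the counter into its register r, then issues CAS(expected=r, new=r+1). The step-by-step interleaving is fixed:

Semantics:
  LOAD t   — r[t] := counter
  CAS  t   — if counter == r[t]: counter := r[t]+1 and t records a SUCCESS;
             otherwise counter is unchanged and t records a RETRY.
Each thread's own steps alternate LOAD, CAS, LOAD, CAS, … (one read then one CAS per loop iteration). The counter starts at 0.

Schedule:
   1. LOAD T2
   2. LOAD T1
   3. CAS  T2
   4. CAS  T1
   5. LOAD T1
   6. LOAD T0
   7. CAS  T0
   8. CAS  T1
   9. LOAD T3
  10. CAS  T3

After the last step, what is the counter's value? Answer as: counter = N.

1. LOAD T2 → mem=0 r[T2]=0 [LOAD]
2. LOAD T1 → mem=0 r[T1]=0 [LOAD]
3. CAS T2 → mem=1 r[T2]=0 [OK]
4. CAS T1 → mem=1 r[T1]=0 [RETRY]
5. LOAD T1 → mem=1 r[T1]=1 [LOAD]
6. LOAD T0 → mem=1 r[T0]=1 [LOAD]
7. CAS T0 → mem=2 r[T0]=1 [OK]
8. CAS T1 → mem=2 r[T1]=1 [RETRY]
9. LOAD T3 → mem=2 r[T3]=2 [LOAD]
10. CAS T3 → mem=3 r[T3]=2 [OK]

counter = 3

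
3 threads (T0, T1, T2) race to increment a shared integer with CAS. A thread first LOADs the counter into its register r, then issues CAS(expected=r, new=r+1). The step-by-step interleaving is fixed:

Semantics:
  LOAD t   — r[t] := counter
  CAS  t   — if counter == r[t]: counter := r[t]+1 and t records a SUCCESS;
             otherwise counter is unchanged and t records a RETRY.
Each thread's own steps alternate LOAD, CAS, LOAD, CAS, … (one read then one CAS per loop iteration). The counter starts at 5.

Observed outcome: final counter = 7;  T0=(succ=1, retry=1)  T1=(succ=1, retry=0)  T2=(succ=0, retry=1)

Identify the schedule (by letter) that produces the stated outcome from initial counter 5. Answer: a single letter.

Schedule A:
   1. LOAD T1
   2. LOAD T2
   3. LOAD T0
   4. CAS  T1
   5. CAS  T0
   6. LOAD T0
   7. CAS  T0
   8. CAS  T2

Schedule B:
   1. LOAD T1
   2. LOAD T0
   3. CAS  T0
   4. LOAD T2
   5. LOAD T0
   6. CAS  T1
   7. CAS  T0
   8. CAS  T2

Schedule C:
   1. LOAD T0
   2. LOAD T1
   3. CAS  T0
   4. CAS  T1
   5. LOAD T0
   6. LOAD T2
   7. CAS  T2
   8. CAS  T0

A

Run A:
   1) LOAD T1:  M=5  r_T1=5
   2) LOAD T2:  M=5  r_T2=5
   3) LOAD T0:  M=5  r_T0=5
   4) CAS  T1:  M=6  r_T1=5 ✓
   5) CAS  T0:  M=6  r_T0=5 ✗
   6) LOAD T0:  M=6  r_T0=6
   7) CAS  T0:  M=7  r_T0=6 ✓
   8) CAS  T2:  M=7  r_T2=5 ✗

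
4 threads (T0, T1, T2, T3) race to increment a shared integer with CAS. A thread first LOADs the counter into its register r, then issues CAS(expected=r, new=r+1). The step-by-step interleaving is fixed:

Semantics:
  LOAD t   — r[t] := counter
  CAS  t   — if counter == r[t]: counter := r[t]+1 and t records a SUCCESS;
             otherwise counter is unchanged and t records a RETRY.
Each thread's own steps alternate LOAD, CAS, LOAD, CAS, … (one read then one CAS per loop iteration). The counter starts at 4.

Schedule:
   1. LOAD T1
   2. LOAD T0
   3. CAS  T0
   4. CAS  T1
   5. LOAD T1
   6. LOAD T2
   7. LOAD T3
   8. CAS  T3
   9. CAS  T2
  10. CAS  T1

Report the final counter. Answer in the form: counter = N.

T1 LOAD — after: cnt=4, r=4 — load
T0 LOAD — after: cnt=4, r=4 — load
T0 CAS — after: cnt=5, r=4 — ok
T1 CAS — after: cnt=5, r=4 — retry
T1 LOAD — after: cnt=5, r=5 — load
T2 LOAD — after: cnt=5, r=5 — load
T3 LOAD — after: cnt=5, r=5 — load
T3 CAS — after: cnt=6, r=5 — ok
T2 CAS — after: cnt=6, r=5 — retry
T1 CAS — after: cnt=6, r=5 — retry

counter = 6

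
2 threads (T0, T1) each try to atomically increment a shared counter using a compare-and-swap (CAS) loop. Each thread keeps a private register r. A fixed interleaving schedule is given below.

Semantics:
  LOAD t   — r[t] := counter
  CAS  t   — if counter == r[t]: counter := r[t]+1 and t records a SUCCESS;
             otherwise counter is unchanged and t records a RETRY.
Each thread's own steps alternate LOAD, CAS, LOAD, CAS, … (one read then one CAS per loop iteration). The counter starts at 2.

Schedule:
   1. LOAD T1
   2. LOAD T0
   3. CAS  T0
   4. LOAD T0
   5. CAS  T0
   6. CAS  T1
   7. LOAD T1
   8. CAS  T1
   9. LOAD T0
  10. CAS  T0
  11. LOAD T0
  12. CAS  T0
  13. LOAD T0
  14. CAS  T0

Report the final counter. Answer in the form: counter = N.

#1 T1 reads 2
#2 T0 reads 2
#3 T0 CAS(2→3) writes; counter now 3
#4 T0 reads 3
#5 T0 CAS(3→4) writes; counter now 4
#6 T1 CAS(2→3) fails; counter now 4
#7 T1 reads 4
#8 T1 CAS(4→5) writes; counter now 5
#9 T0 reads 5
#10 T0 CAS(5→6) writes; counter now 6
#11 T0 reads 6
#12 T0 CAS(6→7) writes; counter now 7
#13 T0 reads 7
#14 T0 CAS(7→8) writes; counter now 8

counter = 8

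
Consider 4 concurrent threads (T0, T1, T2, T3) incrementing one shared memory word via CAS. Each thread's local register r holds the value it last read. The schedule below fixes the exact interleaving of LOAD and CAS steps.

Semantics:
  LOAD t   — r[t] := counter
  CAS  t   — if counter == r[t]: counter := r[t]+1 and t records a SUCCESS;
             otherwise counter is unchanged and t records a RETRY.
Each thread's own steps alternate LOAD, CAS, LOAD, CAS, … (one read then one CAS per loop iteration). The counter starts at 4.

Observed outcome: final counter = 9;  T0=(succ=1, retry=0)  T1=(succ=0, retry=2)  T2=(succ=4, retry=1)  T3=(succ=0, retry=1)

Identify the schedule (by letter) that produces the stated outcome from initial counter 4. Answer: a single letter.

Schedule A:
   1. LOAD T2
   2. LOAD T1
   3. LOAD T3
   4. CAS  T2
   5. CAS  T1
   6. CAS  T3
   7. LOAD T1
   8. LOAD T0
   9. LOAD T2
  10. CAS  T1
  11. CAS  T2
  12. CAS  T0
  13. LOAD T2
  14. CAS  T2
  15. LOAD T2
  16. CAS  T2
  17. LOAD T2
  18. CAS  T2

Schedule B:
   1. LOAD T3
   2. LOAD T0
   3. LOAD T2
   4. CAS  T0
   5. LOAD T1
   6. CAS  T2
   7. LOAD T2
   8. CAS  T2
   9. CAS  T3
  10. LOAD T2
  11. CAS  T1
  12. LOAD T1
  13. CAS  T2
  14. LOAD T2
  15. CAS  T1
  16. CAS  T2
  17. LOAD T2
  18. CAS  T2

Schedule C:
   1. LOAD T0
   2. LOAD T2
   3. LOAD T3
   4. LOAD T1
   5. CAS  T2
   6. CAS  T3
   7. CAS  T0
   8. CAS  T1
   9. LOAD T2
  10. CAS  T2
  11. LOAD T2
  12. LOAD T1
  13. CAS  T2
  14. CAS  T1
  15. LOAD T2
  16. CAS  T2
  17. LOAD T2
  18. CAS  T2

Tracing schedule B:
[1] T3.load  rd  (counter 4, T3.r 4)
[2] T0.load  rd  (counter 4, T0.r 4)
[3] T2.load  rd  (counter 4, T2.r 4)
[4] T0.cas  hit  (counter 5, T0.r 4)
[5] T1.load  rd  (counter 5, T1.r 5)
[6] T2.cas  miss  (counter 5, T2.r 4)
[7] T2.load  rd  (counter 5, T2.r 5)
[8] T2.cas  hit  (counter 6, T2.r 5)
[9] T3.cas  miss  (counter 6, T3.r 4)
[10] T2.load  rd  (counter 6, T2.r 6)
[11] T1.cas  miss  (counter 6, T1.r 5)
[12] T1.load  rd  (counter 6, T1.r 6)
[13] T2.cas  hit  (counter 7, T2.r 6)
[14] T2.load  rd  (counter 7, T2.r 7)
[15] T1.cas  miss  (counter 7, T1.r 6)
[16] T2.cas  hit  (counter 8, T2.r 7)
[17] T2.load  rd  (counter 8, T2.r 8)
[18] T2.cas  hit  (counter 9, T2.r 8)

B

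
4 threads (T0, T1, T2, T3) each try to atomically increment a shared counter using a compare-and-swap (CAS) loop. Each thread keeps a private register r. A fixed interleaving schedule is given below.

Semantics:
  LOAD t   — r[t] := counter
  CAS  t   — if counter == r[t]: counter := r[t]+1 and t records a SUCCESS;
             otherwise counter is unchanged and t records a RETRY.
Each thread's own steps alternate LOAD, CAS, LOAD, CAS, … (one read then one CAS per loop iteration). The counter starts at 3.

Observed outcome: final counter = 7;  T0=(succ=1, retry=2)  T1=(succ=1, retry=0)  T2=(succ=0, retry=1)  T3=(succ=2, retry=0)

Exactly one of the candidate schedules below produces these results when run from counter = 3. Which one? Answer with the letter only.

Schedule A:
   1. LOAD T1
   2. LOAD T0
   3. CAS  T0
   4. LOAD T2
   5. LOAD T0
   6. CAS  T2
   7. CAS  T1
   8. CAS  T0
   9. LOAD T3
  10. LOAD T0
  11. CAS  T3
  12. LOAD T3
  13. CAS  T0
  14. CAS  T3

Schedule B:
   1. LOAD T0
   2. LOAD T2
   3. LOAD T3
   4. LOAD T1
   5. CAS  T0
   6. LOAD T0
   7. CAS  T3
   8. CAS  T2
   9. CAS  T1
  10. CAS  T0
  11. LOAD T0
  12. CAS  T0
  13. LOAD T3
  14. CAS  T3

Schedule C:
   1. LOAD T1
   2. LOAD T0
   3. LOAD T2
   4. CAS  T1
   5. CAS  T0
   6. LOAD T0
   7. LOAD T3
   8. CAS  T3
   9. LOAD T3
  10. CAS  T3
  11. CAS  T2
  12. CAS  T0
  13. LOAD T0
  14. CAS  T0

C

Tracing schedule C:
[1] T1.load  rd  (counter 3, T1.r 3)
[2] T0.load  rd  (counter 3, T0.r 3)
[3] T2.load  rd  (counter 3, T2.r 3)
[4] T1.cas  hit  (counter 4, T1.r 3)
[5] T0.cas  miss  (counter 4, T0.r 3)
[6] T0.load  rd  (counter 4, T0.r 4)
[7] T3.load  rd  (counter 4, T3.r 4)
[8] T3.cas  hit  (counter 5, T3.r 4)
[9] T3.load  rd  (counter 5, T3.r 5)
[10] T3.cas  hit  (counter 6, T3.r 5)
[11] T2.cas  miss  (counter 6, T2.r 3)
[12] T0.cas  miss  (counter 6, T0.r 4)
[13] T0.load  rd  (counter 6, T0.r 6)
[14] T0.cas  hit  (counter 7, T0.r 6)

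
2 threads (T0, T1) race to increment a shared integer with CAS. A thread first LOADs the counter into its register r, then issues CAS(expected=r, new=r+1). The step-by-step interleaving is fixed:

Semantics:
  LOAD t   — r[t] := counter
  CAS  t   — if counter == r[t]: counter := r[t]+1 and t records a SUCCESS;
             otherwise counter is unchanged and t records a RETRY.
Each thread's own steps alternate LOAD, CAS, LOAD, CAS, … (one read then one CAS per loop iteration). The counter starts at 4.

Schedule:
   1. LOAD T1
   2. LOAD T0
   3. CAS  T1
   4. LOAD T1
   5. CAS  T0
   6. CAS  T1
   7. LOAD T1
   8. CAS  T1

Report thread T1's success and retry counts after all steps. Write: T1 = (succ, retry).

#1 T1 reads 4
#2 T0 reads 4
#3 T1 CAS(4→5) writes; counter now 5
#4 T1 reads 5
#5 T0 CAS(4→5) fails; counter now 5
#6 T1 CAS(5→6) writes; counter now 6
#7 T1 reads 6
#8 T1 CAS(6→7) writes; counter now 7

T1 = (3, 0)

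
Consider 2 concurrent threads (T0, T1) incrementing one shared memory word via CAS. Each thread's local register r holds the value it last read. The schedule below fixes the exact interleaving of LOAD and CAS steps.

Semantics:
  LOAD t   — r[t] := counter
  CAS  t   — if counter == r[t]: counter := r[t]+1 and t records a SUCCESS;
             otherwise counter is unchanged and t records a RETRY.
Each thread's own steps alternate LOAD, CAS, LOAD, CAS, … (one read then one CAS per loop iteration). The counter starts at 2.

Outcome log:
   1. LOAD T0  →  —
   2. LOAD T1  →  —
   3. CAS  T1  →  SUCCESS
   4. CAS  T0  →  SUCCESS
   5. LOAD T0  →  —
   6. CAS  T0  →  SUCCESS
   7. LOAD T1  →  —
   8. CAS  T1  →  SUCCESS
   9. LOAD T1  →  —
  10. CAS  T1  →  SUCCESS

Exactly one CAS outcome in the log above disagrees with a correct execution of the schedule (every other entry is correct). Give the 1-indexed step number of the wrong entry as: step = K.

step = 4

Correct run:
[1] T0.load  rd  (counter 2, T0.r 2)
[2] T1.load  rd  (counter 2, T1.r 2)
[3] T1.cas  hit  (counter 3, T1.r 2)
[4] T0.cas  miss  (counter 3, T0.r 2)
[5] T0.load  rd  (counter 3, T0.r 3)
[6] T0.cas  hit  (counter 4, T0.r 3)
[7] T1.load  rd  (counter 4, T1.r 4)
[8] T1.cas  hit  (counter 5, T1.r 4)
[9] T1.load  rd  (counter 5, T1.r 5)
[10] T1.cas  hit  (counter 6, T1.r 5)
Flip is step 4.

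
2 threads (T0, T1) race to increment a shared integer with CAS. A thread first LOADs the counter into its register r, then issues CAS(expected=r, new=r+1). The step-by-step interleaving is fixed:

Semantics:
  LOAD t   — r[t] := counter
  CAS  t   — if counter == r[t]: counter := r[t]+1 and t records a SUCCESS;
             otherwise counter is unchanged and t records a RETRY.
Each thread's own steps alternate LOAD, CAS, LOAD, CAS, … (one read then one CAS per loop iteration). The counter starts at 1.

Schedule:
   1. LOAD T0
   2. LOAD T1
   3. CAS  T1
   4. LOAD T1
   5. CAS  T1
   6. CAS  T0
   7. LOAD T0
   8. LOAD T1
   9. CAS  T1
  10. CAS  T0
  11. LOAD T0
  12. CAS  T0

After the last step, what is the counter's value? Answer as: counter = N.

counter = 5

[1] T0.load  rd  (counter 1, T0.r 1)
[2] T1.load  rd  (counter 1, T1.r 1)
[3] T1.cas  hit  (counter 2, T1.r 1)
[4] T1.load  rd  (counter 2, T1.r 2)
[5] T1.cas  hit  (counter 3, T1.r 2)
[6] T0.cas  miss  (counter 3, T0.r 1)
[7] T0.load  rd  (counter 3, T0.r 3)
[8] T1.load  rd  (counter 3, T1.r 3)
[9] T1.cas  hit  (counter 4, T1.r 3)
[10] T0.cas  miss  (counter 4, T0.r 3)
[11] T0.load  rd  (counter 4, T0.r 4)
[12] T0.cas  hit  (counter 5, T0.r 4)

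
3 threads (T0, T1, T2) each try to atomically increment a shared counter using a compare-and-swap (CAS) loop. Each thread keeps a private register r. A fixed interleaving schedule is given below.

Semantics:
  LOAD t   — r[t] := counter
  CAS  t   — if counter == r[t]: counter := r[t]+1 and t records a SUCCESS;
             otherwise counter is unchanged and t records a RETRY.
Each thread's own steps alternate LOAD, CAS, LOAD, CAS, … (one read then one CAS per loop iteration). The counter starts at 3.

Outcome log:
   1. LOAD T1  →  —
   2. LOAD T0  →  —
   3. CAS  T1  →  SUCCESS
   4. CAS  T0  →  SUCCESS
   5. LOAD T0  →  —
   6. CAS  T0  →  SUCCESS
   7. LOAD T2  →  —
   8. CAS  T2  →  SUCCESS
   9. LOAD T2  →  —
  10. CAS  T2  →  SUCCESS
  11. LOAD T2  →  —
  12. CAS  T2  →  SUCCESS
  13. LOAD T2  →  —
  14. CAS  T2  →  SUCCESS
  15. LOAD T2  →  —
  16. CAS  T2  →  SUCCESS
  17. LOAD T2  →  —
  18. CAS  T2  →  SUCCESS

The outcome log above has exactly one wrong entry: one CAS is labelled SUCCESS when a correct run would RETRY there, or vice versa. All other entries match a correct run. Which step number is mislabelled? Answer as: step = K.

step = 4

Reference trace:
[1] T1.load  rd  (counter 3, T1.r 3)
[2] T0.load  rd  (counter 3, T0.r 3)
[3] T1.cas  hit  (counter 4, T1.r 3)
[4] T0.cas  miss  (counter 4, T0.r 3)
[5] T0.load  rd  (counter 4, T0.r 4)
[6] T0.cas  hit  (counter 5, T0.r 4)
[7] T2.load  rd  (counter 5, T2.r 5)
[8] T2.cas  hit  (counter 6, T2.r 5)
[9] T2.load  rd  (counter 6, T2.r 6)
[10] T2.cas  hit  (counter 7, T2.r 6)
[11] T2.load  rd  (counter 7, T2.r 7)
[12] T2.cas  hit  (counter 8, T2.r 7)
[13] T2.load  rd  (counter 8, T2.r 8)
[14] T2.cas  hit  (counter 9, T2.r 8)
[15] T2.load  rd  (counter 9, T2.r 9)
[16] T2.cas  hit  (counter 10, T2.r 9)
[17] T2.load  rd  (counter 10, T2.r 10)
[18] T2.cas  hit  (counter 11, T2.r 10)
Flip is step 4.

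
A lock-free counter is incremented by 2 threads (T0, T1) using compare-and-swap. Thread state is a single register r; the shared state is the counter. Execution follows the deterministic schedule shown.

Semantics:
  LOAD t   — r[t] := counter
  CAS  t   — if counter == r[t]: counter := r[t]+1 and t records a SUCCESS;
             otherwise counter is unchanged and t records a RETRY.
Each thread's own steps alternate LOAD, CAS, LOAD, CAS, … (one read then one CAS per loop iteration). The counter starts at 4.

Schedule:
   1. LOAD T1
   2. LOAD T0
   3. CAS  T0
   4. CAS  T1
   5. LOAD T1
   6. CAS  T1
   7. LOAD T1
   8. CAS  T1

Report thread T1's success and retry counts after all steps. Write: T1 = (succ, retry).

[1] T1.load  rd  (counter 4, T1.r 4)
[2] T0.load  rd  (counter 4, T0.r 4)
[3] T0.cas  hit  (counter 5, T0.r 4)
[4] T1.cas  miss  (counter 5, T1.r 4)
[5] T1.load  rd  (counter 5, T1.r 5)
[6] T1.cas  hit  (counter 6, T1.r 5)
[7] T1.load  rd  (counter 6, T1.r 6)
[8] T1.cas  hit  (counter 7, T1.r 6)

T1 = (2, 1)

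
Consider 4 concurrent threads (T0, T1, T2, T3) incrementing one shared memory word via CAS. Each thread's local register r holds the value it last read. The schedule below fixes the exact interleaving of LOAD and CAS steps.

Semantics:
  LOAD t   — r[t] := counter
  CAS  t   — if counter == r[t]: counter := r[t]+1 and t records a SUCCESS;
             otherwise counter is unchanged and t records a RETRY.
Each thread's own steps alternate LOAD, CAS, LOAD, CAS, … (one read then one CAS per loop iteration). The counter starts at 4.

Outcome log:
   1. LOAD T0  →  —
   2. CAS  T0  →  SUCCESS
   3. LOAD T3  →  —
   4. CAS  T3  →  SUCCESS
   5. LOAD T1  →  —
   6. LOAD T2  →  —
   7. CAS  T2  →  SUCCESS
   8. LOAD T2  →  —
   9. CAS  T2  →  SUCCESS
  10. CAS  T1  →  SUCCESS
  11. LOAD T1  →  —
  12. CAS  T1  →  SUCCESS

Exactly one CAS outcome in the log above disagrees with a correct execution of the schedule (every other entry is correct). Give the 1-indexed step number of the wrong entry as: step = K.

step = 10

Correct run:
   1) LOAD T0:  M=4  r_T0=4
   2) CAS  T0:  M=5  r_T0=4 ✓
   3) LOAD T3:  M=5  r_T3=5
   4) CAS  T3:  M=6  r_T3=5 ✓
   5) LOAD T1:  M=6  r_T1=6
   6) LOAD T2:  M=6  r_T2=6
   7) CAS  T2:  M=7  r_T2=6 ✓
   8) LOAD T2:  M=7  r_T2=7
   9) CAS  T2:  M=8  r_T2=7 ✓
  10) CAS  T1:  M=8  r_T1=6 ✗
  11) LOAD T1:  M=8  r_T1=8
  12) CAS  T1:  M=9  r_T1=8 ✓
Mismatch at 10.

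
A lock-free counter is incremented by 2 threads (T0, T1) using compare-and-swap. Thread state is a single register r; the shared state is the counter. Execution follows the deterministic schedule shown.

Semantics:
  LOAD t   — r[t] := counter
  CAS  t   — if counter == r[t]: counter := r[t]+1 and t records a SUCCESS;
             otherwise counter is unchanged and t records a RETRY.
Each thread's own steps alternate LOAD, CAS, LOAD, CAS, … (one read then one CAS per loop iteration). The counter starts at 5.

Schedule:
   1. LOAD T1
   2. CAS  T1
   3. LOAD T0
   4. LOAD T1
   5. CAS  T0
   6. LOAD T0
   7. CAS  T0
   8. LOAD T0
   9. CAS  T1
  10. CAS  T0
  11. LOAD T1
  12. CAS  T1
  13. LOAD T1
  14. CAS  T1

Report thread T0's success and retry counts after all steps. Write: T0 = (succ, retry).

T1 LOAD — after: cnt=5, r=5 — load
T1 CAS — after: cnt=6, r=5 — ok
T0 LOAD — after: cnt=6, r=6 — load
T1 LOAD — after: cnt=6, r=6 — load
T0 CAS — after: cnt=7, r=6 — ok
T0 LOAD — after: cnt=7, r=7 — load
T0 CAS — after: cnt=8, r=7 — ok
T0 LOAD — after: cnt=8, r=8 — load
T1 CAS — after: cnt=8, r=6 — retry
T0 CAS — after: cnt=9, r=8 — ok
T1 LOAD — after: cnt=9, r=9 — load
T1 CAS — after: cnt=10, r=9 — ok
T1 LOAD — after: cnt=10, r=10 — load
T1 CAS — after: cnt=11, r=10 — ok

T0 = (3, 0)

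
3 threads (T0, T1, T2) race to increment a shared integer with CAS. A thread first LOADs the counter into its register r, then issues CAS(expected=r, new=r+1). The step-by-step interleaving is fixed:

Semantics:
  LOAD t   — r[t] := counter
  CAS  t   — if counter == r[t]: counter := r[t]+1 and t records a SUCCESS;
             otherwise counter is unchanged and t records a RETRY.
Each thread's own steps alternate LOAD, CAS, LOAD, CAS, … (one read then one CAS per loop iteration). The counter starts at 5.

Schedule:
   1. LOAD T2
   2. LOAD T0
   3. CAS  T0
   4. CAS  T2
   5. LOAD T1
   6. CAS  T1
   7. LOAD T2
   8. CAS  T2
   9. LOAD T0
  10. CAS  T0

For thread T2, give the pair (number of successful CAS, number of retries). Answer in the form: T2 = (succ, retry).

T2 = (1, 1)

#1 T2 reads 5
#2 T0 reads 5
#3 T0 CAS(5→6) writes; counter now 6
#4 T2 CAS(5→6) fails; counter now 6
#5 T1 reads 6
#6 T1 CAS(6→7) writes; counter now 7
#7 T2 reads 7
#8 T2 CAS(7→8) writes; counter now 8
#9 T0 reads 8
#10 T0 CAS(8→9) writes; counter now 9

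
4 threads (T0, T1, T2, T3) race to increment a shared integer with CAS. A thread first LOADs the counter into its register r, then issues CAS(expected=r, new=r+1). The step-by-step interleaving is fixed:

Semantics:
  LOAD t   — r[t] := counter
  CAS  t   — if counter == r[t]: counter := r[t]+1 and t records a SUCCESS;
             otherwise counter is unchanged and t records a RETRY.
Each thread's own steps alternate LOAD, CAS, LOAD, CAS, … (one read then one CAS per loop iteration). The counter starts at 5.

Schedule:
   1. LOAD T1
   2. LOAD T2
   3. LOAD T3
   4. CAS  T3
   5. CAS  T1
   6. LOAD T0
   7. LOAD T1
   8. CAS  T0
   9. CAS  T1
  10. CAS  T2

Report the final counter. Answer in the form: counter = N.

[1] T1.load  rd  (counter 5, T1.r 5)
[2] T2.load  rd  (counter 5, T2.r 5)
[3] T3.load  rd  (counter 5, T3.r 5)
[4] T3.cas  hit  (counter 6, T3.r 5)
[5] T1.cas  miss  (counter 6, T1.r 5)
[6] T0.load  rd  (counter 6, T0.r 6)
[7] T1.load  rd  (counter 6, T1.r 6)
[8] T0.cas  hit  (counter 7, T0.r 6)
[9] T1.cas  miss  (counter 7, T1.r 6)
[10] T2.cas  miss  (counter 7, T2.r 5)

counter = 7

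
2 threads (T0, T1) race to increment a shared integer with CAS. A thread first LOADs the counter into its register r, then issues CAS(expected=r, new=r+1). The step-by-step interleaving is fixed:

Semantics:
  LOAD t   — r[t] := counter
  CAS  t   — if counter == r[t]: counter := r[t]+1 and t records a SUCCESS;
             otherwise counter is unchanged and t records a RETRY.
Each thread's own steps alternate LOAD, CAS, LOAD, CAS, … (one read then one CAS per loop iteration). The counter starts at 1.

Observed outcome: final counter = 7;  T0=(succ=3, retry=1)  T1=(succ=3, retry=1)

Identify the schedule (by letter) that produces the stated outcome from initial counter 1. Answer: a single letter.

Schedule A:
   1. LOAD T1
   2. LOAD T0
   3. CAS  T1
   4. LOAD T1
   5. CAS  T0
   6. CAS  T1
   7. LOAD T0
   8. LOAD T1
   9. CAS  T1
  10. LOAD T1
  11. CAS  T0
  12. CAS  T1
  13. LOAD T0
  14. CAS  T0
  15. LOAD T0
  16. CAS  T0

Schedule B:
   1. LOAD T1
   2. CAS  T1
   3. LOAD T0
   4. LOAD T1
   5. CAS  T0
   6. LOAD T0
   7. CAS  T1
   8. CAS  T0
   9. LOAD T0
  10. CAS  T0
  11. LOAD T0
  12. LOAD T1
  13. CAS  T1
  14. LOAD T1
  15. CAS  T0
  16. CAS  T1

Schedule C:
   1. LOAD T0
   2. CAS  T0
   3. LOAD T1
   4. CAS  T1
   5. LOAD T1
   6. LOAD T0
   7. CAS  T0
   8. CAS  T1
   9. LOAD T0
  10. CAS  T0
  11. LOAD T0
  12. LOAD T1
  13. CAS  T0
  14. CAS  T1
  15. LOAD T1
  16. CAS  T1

Run B:
1. LOAD T1 → mem=1 r[T1]=1 [LOAD]
2. CAS T1 → mem=2 r[T1]=1 [OK]
3. LOAD T0 → mem=2 r[T0]=2 [LOAD]
4. LOAD T1 → mem=2 r[T1]=2 [LOAD]
5. CAS T0 → mem=3 r[T0]=2 [OK]
6. LOAD T0 → mem=3 r[T0]=3 [LOAD]
7. CAS T1 → mem=3 r[T1]=2 [RETRY]
8. CAS T0 → mem=4 r[T0]=3 [OK]
9. LOAD T0 → mem=4 r[T0]=4 [LOAD]
10. CAS T0 → mem=5 r[T0]=4 [OK]
11. LOAD T0 → mem=5 r[T0]=5 [LOAD]
12. LOAD T1 → mem=5 r[T1]=5 [LOAD]
13. CAS T1 → mem=6 r[T1]=5 [OK]
14. LOAD T1 → mem=6 r[T1]=6 [LOAD]
15. CAS T0 → mem=6 r[T0]=5 [RETRY]
16. CAS T1 → mem=7 r[T1]=6 [OK]

B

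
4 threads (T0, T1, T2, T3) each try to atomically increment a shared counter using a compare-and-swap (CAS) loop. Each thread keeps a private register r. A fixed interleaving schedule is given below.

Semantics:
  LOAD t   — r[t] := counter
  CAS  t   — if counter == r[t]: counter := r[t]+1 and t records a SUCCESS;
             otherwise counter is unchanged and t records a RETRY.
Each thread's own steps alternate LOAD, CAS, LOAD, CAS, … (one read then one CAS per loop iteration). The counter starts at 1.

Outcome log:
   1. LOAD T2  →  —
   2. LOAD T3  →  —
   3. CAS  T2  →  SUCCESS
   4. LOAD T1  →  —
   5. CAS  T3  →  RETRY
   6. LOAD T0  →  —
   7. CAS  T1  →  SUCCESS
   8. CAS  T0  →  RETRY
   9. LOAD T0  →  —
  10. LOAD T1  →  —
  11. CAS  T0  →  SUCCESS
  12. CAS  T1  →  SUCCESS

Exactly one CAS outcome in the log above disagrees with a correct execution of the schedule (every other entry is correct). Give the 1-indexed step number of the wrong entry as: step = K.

Reference trace:
1. LOAD T2 → mem=1 r[T2]=1 [LOAD]
2. LOAD T3 → mem=1 r[T3]=1 [LOAD]
3. CAS T2 → mem=2 r[T2]=1 [OK]
4. LOAD T1 → mem=2 r[T1]=2 [LOAD]
5. CAS T3 → mem=2 r[T3]=1 [RETRY]
6. LOAD T0 → mem=2 r[T0]=2 [LOAD]
7. CAS T1 → mem=3 r[T1]=2 [OK]
8. CAS T0 → mem=3 r[T0]=2 [RETRY]
9. LOAD T0 → mem=3 r[T0]=3 [LOAD]
10. LOAD T1 → mem=3 r[T1]=3 [LOAD]
11. CAS T0 → mem=4 r[T0]=3 [OK]
12. CAS T1 → mem=4 r[T1]=3 [RETRY]
Mismatch at 12.

step = 12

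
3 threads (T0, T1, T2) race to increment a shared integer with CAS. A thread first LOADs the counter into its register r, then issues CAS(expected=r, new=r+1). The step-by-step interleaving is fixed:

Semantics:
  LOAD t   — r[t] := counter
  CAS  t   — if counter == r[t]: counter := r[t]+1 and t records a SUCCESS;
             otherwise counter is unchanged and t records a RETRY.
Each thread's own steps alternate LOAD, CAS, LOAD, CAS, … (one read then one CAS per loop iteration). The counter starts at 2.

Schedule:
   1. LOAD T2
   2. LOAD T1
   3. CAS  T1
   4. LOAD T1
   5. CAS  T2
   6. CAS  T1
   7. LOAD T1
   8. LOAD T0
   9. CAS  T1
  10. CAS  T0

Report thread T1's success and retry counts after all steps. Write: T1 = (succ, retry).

T1 = (3, 0)

[1] T2.load  rd  (counter 2, T2.r 2)
[2] T1.load  rd  (counter 2, T1.r 2)
[3] T1.cas  hit  (counter 3, T1.r 2)
[4] T1.load  rd  (counter 3, T1.r 3)
[5] T2.cas  miss  (counter 3, T2.r 2)
[6] T1.cas  hit  (counter 4, T1.r 3)
[7] T1.load  rd  (counter 4, T1.r 4)
[8] T0.load  rd  (counter 4, T0.r 4)
[9] T1.cas  hit  (counter 5, T1.r 4)
[10] T0.cas  miss  (counter 5, T0.r 4)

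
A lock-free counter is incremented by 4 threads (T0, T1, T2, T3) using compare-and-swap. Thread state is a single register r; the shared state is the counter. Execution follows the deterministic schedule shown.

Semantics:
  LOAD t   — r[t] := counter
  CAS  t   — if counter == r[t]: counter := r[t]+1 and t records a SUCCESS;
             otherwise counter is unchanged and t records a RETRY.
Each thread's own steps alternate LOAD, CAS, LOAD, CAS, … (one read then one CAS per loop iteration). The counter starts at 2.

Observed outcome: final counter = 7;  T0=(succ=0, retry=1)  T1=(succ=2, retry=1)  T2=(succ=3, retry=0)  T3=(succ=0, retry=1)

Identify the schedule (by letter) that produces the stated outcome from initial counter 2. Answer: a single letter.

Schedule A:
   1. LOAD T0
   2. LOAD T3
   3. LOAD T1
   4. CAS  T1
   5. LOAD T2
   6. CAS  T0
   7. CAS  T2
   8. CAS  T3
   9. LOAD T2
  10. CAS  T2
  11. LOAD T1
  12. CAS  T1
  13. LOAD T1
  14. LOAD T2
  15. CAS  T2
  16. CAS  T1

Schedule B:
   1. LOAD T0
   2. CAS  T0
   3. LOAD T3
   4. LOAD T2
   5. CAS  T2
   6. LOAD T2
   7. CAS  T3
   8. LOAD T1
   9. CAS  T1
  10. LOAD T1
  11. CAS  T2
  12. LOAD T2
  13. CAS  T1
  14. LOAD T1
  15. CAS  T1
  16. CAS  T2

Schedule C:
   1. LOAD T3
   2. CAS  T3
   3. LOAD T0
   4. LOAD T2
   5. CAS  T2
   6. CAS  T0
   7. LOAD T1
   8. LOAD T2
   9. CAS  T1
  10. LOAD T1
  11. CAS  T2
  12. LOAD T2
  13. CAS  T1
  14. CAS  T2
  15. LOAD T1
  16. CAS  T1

Simulating candidate A:
step 1: T0 LOAD ⇒ load; ctr=2 reg=2
step 2: T3 LOAD ⇒ load; ctr=2 reg=2
step 3: T1 LOAD ⇒ load; ctr=2 reg=2
step 4: T1 CAS ⇒ ok; ctr=3 reg=2
step 5: T2 LOAD ⇒ load; ctr=3 reg=3
step 6: T0 CAS ⇒ retry; ctr=3 reg=2
step 7: T2 CAS ⇒ ok; ctr=4 reg=3
step 8: T3 CAS ⇒ retry; ctr=4 reg=2
step 9: T2 LOAD ⇒ load; ctr=4 reg=4
step 10: T2 CAS ⇒ ok; ctr=5 reg=4
step 11: T1 LOAD ⇒ load; ctr=5 reg=5
step 12: T1 CAS ⇒ ok; ctr=6 reg=5
step 13: T1 LOAD ⇒ load; ctr=6 reg=6
step 14: T2 LOAD ⇒ load; ctr=6 reg=6
step 15: T2 CAS ⇒ ok; ctr=7 reg=6
step 16: T1 CAS ⇒ retry; ctr=7 reg=6

A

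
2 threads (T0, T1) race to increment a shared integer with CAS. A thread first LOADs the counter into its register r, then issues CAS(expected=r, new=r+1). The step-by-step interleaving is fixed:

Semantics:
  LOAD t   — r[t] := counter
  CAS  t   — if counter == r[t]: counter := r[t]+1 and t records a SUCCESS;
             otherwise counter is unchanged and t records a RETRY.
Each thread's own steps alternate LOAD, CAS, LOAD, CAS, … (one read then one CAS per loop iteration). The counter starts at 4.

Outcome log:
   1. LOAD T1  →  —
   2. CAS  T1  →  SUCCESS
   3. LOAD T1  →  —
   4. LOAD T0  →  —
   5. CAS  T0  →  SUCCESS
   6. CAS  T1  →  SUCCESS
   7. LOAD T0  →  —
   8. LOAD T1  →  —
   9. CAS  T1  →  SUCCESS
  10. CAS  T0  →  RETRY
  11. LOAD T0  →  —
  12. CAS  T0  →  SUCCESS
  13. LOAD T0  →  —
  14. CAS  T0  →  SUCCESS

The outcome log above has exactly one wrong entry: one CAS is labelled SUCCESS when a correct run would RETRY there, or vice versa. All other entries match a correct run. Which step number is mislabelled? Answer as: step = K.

step = 6

Re-executing:
T1 LOAD — after: cnt=4, r=4 — load
T1 CAS — after: cnt=5, r=4 — ok
T1 LOAD — after: cnt=5, r=5 — load
T0 LOAD — after: cnt=5, r=5 — load
T0 CAS — after: cnt=6, r=5 — ok
T1 CAS — after: cnt=6, r=5 — retry
T0 LOAD — after: cnt=6, r=6 — load
T1 LOAD — after: cnt=6, r=6 — load
T1 CAS — after: cnt=7, r=6 — ok
T0 CAS — after: cnt=7, r=6 — retry
T0 LOAD — after: cnt=7, r=7 — load
T0 CAS — after: cnt=8, r=7 — ok
T0 LOAD — after: cnt=8, r=8 — load
T0 CAS — after: cnt=9, r=8 — ok
Log disagrees first at step 6.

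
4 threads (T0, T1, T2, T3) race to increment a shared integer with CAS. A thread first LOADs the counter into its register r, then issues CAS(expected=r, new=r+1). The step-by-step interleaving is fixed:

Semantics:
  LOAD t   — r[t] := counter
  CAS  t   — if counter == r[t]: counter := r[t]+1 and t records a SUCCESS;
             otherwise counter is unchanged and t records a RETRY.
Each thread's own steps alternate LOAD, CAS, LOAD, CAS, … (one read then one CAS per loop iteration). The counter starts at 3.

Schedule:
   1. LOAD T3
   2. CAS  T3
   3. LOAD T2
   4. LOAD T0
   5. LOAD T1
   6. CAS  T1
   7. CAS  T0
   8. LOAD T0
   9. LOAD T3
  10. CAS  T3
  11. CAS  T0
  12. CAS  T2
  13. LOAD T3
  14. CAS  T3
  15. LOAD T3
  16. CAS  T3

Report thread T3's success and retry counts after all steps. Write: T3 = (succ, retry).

T3 = (4, 0)

[1] T3.load  rd  (counter 3, T3.r 3)
[2] T3.cas  hit  (counter 4, T3.r 3)
[3] T2.load  rd  (counter 4, T2.r 4)
[4] T0.load  rd  (counter 4, T0.r 4)
[5] T1.load  rd  (counter 4, T1.r 4)
[6] T1.cas  hit  (counter 5, T1.r 4)
[7] T0.cas  miss  (counter 5, T0.r 4)
[8] T0.load  rd  (counter 5, T0.r 5)
[9] T3.load  rd  (counter 5, T3.r 5)
[10] T3.cas  hit  (counter 6, T3.r 5)
[11] T0.cas  miss  (counter 6, T0.r 5)
[12] T2.cas  miss  (counter 6, T2.r 4)
[13] T3.load  rd  (counter 6, T3.r 6)
[14] T3.cas  hit  (counter 7, T3.r 6)
[15] T3.load  rd  (counter 7, T3.r 7)
[16] T3.cas  hit  (counter 8, T3.r 7)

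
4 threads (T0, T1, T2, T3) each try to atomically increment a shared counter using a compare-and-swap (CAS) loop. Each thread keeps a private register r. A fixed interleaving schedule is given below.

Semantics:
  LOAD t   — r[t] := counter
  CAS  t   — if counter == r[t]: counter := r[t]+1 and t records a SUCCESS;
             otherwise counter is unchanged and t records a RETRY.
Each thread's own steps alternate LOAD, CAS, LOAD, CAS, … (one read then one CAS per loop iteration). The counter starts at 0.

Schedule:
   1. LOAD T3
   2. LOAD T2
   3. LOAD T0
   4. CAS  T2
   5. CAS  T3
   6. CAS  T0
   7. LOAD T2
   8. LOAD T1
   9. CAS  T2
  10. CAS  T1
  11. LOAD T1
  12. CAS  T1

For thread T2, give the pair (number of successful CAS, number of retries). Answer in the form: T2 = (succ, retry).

step 1: T3 LOAD ⇒ load; ctr=0 reg=0
step 2: T2 LOAD ⇒ load; ctr=0 reg=0
step 3: T0 LOAD ⇒ load; ctr=0 reg=0
step 4: T2 CAS ⇒ ok; ctr=1 reg=0
step 5: T3 CAS ⇒ retry; ctr=1 reg=0
step 6: T0 CAS ⇒ retry; ctr=1 reg=0
step 7: T2 LOAD ⇒ load; ctr=1 reg=1
step 8: T1 LOAD ⇒ load; ctr=1 reg=1
step 9: T2 CAS ⇒ ok; ctr=2 reg=1
step 10: T1 CAS ⇒ retry; ctr=2 reg=1
step 11: T1 LOAD ⇒ load; ctr=2 reg=2
step 12: T1 CAS ⇒ ok; ctr=3 reg=2

T2 = (2, 0)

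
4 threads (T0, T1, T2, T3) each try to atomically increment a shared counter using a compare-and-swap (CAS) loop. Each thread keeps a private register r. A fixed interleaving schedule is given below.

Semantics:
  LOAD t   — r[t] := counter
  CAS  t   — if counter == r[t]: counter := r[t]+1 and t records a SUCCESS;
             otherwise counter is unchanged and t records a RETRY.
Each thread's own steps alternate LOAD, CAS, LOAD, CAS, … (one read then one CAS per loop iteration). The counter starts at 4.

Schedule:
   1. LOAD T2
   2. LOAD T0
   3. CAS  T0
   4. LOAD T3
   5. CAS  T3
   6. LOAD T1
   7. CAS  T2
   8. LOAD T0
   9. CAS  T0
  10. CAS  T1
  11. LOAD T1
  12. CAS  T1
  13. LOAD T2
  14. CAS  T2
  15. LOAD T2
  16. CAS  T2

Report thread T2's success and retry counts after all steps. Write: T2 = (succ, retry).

T2 = (2, 1)

   1) LOAD T2:  M=4  r_T2=4
   2) LOAD T0:  M=4  r_T0=4
   3) CAS  T0:  M=5  r_T0=4 ✓
   4) LOAD T3:  M=5  r_T3=5
   5) CAS  T3:  M=6  r_T3=5 ✓
   6) LOAD T1:  M=6  r_T1=6
   7) CAS  T2:  M=6  r_T2=4 ✗
   8) LOAD T0:  M=6  r_T0=6
   9) CAS  T0:  M=7  r_T0=6 ✓
  10) CAS  T1:  M=7  r_T1=6 ✗
  11) LOAD T1:  M=7  r_T1=7
  12) CAS  T1:  M=8  r_T1=7 ✓
  13) LOAD T2:  M=8  r_T2=8
  14) CAS  T2:  M=9  r_T2=8 ✓
  15) LOAD T2:  M=9  r_T2=9
  16) CAS  T2:  M=10  r_T2=9 ✓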